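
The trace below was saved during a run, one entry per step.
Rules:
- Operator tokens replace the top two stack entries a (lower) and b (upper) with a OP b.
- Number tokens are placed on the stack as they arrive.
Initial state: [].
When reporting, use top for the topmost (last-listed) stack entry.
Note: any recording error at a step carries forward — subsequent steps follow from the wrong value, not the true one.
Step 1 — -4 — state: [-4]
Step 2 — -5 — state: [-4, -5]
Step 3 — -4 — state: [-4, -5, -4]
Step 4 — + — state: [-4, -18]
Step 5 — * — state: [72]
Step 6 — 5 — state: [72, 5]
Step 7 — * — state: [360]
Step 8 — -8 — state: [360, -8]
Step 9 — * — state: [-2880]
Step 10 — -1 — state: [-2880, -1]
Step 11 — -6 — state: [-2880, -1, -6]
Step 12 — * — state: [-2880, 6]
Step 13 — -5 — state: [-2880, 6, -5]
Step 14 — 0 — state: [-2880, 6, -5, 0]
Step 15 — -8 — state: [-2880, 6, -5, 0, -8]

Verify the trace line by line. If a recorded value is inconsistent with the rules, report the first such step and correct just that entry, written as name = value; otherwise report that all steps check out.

step 1: push -4: top = -4 -> exactly as logged
step 2: push -5: top = -5 -> consistent with the trace
step 3: push -4: top = -4 -> agrees with the trace
step 4: -5 + -4 = -9 -> a discrepancy with the trace
First incorrect step: 4; the correct value is top = -9.

step 4, top = -9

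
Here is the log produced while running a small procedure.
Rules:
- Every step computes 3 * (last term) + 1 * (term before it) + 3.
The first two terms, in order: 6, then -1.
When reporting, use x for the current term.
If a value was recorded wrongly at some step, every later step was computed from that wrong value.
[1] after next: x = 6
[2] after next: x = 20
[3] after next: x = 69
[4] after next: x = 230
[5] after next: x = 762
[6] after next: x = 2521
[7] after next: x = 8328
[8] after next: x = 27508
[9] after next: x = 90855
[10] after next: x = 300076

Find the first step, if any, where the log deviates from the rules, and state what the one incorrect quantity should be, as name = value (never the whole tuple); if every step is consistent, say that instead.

step 6, x = 2519

Step 1: x = 3*(-1) + (1)*(6) + (3) = 6 — no discrepancy.
Step 2: x = 3*(6) + (1)*(-1) + (3) = 20 — agrees with the log.
Step 3: x = 3*(20) + (1)*(6) + (3) = 69 — matches.
Step 4: x = 3*(69) + (1)*(20) + (3) = 230 — consistent with the log.
Step 5: x = 3*(230) + (1)*(69) + (3) = 762 — same as recorded.
Step 6: x = 3*(762) + (1)*(230) + (3) = 2519 — the log has a different value.
The earliest wrong entry is at step 6: it should read x = 2519.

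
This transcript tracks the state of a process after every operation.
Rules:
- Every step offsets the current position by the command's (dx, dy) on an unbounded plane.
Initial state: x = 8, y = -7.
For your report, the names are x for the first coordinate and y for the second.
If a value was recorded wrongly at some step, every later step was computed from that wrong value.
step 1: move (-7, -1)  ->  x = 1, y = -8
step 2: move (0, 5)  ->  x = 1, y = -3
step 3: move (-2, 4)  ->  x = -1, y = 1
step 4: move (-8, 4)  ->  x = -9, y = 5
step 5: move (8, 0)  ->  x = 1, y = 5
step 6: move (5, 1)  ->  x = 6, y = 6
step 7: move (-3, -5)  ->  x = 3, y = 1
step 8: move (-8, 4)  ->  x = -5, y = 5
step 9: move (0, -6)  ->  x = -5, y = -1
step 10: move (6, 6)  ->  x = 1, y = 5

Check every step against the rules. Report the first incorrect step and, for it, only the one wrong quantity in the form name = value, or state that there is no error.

step 5, x = -1

Recomputing the run from the initial state:
step 1: x = 1, y = -8
step 2: x = 1, y = -3
step 3: x = -1, y = 1
step 4: x = -9, y = 5
step 5: x = -1, y = 5
step 6: x = 4, y = 6
step 7: x = 1, y = 1
step 8: x = -7, y = 5
step 9: x = -7, y = -1
step 10: x = -1, y = 5
The first disagreement with the transcript is at step 5, where the value should be x = -1.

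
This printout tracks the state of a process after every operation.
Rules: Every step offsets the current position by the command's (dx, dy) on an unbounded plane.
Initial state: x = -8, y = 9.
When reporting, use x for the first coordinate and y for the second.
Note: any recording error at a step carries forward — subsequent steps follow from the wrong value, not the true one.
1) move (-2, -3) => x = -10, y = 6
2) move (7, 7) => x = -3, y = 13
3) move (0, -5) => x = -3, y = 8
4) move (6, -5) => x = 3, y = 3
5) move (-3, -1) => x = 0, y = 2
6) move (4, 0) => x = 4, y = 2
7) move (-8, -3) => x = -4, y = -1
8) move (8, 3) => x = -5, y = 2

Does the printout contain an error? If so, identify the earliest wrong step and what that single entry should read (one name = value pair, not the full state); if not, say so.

step 8, x = 4

Recomputing the run from the initial state:
step 1: x = -10, y = 6
step 2: x = -3, y = 13
step 3: x = -3, y = 8
step 4: x = 3, y = 3
step 5: x = 0, y = 2
step 6: x = 4, y = 2
step 7: x = -4, y = -1
step 8: x = 4, y = 2
The first disagreement with the printout is at step 8, where the value should be x = 4.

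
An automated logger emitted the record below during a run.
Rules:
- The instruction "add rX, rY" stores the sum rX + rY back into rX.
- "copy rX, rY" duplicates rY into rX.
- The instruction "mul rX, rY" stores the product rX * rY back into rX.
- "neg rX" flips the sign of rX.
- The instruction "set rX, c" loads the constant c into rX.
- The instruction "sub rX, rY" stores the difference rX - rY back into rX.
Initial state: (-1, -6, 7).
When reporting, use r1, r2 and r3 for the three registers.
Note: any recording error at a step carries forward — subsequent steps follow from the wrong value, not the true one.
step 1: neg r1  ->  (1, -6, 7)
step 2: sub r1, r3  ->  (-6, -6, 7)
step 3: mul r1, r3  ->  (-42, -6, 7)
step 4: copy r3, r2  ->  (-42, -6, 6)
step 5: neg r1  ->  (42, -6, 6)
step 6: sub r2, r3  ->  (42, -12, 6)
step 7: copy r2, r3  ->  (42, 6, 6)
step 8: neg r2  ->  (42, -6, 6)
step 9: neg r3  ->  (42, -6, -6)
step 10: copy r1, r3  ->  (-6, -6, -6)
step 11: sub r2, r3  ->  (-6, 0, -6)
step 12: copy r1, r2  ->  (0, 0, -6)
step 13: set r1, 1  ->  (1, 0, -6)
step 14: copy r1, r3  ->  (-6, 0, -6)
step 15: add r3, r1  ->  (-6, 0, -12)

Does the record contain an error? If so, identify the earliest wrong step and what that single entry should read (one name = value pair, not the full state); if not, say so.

step 4, r3 = -6

1. r1 = -(-1) = 1 (same as recorded)
2. r1 = 1 - 7 = -6 (verified)
3. r1 = -6 * 7 = -42 (agrees with the record)
4. r3 = -6 (first mismatch against the record)
So the first discrepancy is step 4, where the right value is r3 = -6.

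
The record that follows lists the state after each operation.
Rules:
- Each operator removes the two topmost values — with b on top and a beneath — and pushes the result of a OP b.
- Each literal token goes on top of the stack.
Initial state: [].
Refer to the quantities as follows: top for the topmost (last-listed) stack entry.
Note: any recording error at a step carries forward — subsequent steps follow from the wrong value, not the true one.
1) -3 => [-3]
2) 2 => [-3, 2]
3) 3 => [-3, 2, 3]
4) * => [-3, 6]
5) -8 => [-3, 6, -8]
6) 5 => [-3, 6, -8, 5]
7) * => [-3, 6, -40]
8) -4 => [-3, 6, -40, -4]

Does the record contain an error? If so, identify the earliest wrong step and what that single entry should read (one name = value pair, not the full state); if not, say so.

step 1: push -3: top = -3 -> matches
step 2: push 2: top = 2 -> in agreement
step 3: push 3: top = 3 -> in agreement
step 4: 2 * 3 = 6 -> same as recorded
step 5: push -8: top = -8 -> no discrepancy
step 6: push 5: top = 5 -> same as recorded
step 7: -8 * 5 = -40 -> no discrepancy
step 8: push -4: top = -4 -> agrees with the record
The whole run recomputes cleanly — no discrepancies.

no error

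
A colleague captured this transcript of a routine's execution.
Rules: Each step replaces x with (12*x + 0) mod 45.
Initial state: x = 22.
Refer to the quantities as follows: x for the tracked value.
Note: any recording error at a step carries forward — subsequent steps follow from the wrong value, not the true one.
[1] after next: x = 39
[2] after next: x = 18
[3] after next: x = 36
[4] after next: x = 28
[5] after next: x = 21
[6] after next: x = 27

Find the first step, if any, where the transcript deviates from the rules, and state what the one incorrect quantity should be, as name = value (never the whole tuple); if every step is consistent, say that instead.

Recomputing the run from the initial state:
step 1: x = 39
step 2: x = 18
step 3: x = 36
step 4: x = 27
step 5: x = 9
step 6: x = 18
The first disagreement with the transcript is at step 4, where the value should be x = 27.

step 4, x = 27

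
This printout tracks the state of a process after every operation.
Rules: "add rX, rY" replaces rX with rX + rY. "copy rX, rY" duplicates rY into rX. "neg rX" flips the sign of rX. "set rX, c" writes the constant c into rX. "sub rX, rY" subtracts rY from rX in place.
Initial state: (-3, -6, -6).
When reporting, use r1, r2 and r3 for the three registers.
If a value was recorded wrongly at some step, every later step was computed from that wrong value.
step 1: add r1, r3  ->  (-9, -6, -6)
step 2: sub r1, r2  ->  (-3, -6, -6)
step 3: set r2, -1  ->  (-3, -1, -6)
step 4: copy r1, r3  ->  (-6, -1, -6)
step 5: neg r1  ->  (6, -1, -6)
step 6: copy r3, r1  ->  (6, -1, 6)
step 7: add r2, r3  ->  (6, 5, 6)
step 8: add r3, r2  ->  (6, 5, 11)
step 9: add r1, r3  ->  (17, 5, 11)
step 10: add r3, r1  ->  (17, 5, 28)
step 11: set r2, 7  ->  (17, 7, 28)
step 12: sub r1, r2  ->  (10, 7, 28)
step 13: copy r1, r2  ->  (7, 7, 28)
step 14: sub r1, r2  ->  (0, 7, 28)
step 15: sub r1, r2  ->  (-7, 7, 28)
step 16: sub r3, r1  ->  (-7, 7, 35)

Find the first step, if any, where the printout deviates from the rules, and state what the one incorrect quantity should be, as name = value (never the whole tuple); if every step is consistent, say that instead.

step 1: r1 = -3 + -6 = -9 -> no discrepancy
step 2: r1 = -9 - -6 = -3 -> agrees with the printout
step 3: r2 = -1 -> verified
step 4: r1 = -6 -> agrees with the printout
step 5: r1 = -(-6) = 6 -> same as recorded
step 6: r3 = 6 -> agrees with the printout
step 7: r2 = -1 + 6 = 5 -> consistent with the printout
step 8: r3 = 6 + 5 = 11 -> checks out
step 9: r1 = 6 + 11 = 17 -> same as recorded
step 10: r3 = 11 + 17 = 28 -> consistent with the printout
step 11: r2 = 7 -> confirmed correct
step 12: r1 = 17 - 7 = 10 -> consistent with the printout
step 13: r1 = 7 -> no discrepancy
step 14: r1 = 7 - 7 = 0 -> same as recorded
step 15: r1 = 0 - 7 = -7 -> consistent with the printout
step 16: r3 = 28 - -7 = 35 -> agrees with the printout
The recomputation confirms every line.

no error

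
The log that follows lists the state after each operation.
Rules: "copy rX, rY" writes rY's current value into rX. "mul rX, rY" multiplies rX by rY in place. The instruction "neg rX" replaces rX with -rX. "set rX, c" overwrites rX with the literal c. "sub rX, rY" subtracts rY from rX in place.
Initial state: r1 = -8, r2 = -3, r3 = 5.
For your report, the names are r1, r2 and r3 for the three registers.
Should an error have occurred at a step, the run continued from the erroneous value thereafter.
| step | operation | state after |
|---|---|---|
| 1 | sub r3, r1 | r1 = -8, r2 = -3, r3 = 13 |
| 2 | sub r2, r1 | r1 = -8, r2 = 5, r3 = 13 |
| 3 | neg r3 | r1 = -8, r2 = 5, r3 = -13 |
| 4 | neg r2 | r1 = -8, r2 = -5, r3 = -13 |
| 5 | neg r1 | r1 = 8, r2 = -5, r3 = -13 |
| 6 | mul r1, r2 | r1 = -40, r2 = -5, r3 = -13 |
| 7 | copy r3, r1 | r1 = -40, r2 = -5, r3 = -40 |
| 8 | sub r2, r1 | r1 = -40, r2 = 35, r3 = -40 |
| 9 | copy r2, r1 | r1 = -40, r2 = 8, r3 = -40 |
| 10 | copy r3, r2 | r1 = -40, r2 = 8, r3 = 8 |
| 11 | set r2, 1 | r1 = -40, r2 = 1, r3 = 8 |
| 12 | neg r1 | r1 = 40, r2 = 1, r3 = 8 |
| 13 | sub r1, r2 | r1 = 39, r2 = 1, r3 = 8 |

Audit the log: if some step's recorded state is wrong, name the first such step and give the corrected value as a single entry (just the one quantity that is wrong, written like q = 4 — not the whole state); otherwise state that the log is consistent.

step 1: r3 = 5 - -8 = 13 -> in agreement
step 2: r2 = -3 - -8 = 5 -> consistent with the log
step 3: r3 = -(13) = -13 -> verified
step 4: r2 = -(5) = -5 -> agrees with the log
step 5: r1 = -(-8) = 8 -> consistent with the log
step 6: r1 = 8 * -5 = -40 -> checks out
step 7: r3 = -40 -> same as recorded
step 8: r2 = -5 - -40 = 35 -> no discrepancy
step 9: r2 = -40 -> this is not what the log shows
The earliest wrong entry is at step 9: it should read r2 = -40.

step 9, r2 = -40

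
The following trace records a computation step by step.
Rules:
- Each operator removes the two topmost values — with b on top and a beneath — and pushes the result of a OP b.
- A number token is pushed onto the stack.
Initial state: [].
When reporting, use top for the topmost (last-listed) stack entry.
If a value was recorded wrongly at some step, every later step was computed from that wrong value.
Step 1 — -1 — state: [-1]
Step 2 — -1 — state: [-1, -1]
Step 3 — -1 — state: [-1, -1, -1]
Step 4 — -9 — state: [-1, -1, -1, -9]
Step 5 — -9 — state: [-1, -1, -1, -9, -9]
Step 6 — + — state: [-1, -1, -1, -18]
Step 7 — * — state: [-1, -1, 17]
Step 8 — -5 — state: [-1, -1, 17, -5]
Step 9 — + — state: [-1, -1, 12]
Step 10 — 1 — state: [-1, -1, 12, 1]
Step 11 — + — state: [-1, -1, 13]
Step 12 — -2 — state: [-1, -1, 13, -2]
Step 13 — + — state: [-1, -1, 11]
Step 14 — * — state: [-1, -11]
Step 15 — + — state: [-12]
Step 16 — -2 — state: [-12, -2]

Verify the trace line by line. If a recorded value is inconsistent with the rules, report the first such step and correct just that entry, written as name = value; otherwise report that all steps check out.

Recomputing the run from the initial state:
step 1: [-1]
step 2: [-1, -1]
step 3: [-1, -1, -1]
step 4: [-1, -1, -1, -9]
step 5: [-1, -1, -1, -9, -9]
step 6: [-1, -1, -1, -18]
step 7: [-1, -1, 18]
step 8: [-1, -1, 18, -5]
step 9: [-1, -1, 13]
step 10: [-1, -1, 13, 1]
step 11: [-1, -1, 14]
step 12: [-1, -1, 14, -2]
step 13: [-1, -1, 12]
step 14: [-1, -12]
step 15: [-13]
step 16: [-13, -2]
The first disagreement with the trace is at step 7, where the value should be top = 18.

step 7, top = 18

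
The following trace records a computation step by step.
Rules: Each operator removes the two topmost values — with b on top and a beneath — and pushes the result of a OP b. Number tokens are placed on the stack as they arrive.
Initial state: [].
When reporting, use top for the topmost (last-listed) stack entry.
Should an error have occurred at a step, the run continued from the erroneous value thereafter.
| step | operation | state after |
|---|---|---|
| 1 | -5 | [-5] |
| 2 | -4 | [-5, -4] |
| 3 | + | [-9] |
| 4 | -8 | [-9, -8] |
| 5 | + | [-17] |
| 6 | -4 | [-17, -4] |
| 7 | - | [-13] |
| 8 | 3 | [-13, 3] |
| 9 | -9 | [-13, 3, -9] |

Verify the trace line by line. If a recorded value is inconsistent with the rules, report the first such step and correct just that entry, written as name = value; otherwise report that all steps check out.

no error

Step 1: push -5: top = -5 — consistent with the trace.
Step 2: push -4: top = -4 — same as recorded.
Step 3: -5 + -4 = -9 — matches.
Step 4: push -8: top = -8 — no discrepancy.
Step 5: -9 + -8 = -17 — verified.
Step 6: push -4: top = -4 — in agreement.
Step 7: -17 - -4 = -13 — checks out.
Step 8: push 3: top = 3 — in agreement.
Step 9: push -9: top = -9 — no discrepancy.
The whole run recomputes cleanly — no discrepancies.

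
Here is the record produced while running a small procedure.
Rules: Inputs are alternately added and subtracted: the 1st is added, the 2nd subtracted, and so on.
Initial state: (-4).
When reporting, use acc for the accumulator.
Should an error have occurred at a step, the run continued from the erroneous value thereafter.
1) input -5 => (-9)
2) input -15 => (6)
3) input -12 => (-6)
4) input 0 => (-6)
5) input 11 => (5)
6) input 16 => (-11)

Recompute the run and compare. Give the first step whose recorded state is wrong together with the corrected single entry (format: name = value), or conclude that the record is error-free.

step 1: acc = -4 + -5 = -9 -> confirmed correct
step 2: acc = -9 - -15 = 6 -> exactly as logged
step 3: acc = 6 + -12 = -6 -> same as recorded
step 4: acc = -6 - 0 = -6 -> no discrepancy
step 5: acc = -6 + 11 = 5 -> checks out
step 6: acc = 5 - 16 = -11 -> agrees with the record
All steps check out; nothing to correct.

no error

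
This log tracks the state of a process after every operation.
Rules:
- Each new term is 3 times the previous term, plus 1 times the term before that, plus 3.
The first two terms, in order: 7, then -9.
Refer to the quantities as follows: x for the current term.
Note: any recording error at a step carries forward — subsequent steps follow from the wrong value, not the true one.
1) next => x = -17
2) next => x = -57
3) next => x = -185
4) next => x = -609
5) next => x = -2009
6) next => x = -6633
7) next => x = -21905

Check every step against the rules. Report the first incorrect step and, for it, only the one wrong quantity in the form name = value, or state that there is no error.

no error

Step 1: x = 3*(-9) + (1)*(7) + (3) = -17 — exactly as logged.
Step 2: x = 3*(-17) + (1)*(-9) + (3) = -57 — confirmed correct.
Step 3: x = 3*(-57) + (1)*(-17) + (3) = -185 — agrees with the log.
Step 4: x = 3*(-185) + (1)*(-57) + (3) = -609 — agrees with the log.
Step 5: x = 3*(-609) + (1)*(-185) + (3) = -2009 — no discrepancy.
Step 6: x = 3*(-2009) + (1)*(-609) + (3) = -6633 — no discrepancy.
Step 7: x = 3*(-6633) + (1)*(-2009) + (3) = -21905 — consistent with the log.
Nothing is out of place; the run is error-free.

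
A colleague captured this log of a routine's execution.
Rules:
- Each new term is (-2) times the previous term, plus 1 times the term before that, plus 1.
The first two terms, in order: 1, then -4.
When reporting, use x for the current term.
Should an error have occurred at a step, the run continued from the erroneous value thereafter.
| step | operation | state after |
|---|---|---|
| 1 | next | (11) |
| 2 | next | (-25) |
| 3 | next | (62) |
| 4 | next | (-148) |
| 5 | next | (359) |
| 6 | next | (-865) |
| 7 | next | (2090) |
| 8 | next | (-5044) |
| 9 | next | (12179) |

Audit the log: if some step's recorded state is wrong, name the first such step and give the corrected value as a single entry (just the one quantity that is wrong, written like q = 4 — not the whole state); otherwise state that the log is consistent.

Step 1: x = -2*(-4) + (1)*(1) + (1) = 10 — the log disagrees here.
That makes step 1 the first incorrect line — x = 10 is what it should show.

step 1, x = 10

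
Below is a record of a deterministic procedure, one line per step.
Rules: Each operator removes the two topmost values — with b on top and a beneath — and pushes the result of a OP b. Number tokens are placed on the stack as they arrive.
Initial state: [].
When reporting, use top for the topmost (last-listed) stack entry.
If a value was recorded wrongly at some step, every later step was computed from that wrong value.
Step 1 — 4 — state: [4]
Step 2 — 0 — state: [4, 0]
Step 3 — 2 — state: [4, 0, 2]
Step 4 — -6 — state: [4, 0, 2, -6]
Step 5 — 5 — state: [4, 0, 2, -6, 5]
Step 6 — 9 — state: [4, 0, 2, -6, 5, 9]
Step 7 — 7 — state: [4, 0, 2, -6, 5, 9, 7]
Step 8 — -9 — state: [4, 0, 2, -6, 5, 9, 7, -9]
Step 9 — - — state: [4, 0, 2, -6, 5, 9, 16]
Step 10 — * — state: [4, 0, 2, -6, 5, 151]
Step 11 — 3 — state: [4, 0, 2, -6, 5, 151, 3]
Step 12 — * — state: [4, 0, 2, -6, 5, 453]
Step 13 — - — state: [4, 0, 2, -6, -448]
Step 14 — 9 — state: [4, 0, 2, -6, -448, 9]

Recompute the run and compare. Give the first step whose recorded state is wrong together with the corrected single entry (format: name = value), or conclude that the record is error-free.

step 10, top = 144

Recomputing the run from the initial state:
step 1: [4]
step 2: [4, 0]
step 3: [4, 0, 2]
step 4: [4, 0, 2, -6]
step 5: [4, 0, 2, -6, 5]
step 6: [4, 0, 2, -6, 5, 9]
step 7: [4, 0, 2, -6, 5, 9, 7]
step 8: [4, 0, 2, -6, 5, 9, 7, -9]
step 9: [4, 0, 2, -6, 5, 9, 16]
step 10: [4, 0, 2, -6, 5, 144]
step 11: [4, 0, 2, -6, 5, 144, 3]
step 12: [4, 0, 2, -6, 5, 432]
step 13: [4, 0, 2, -6, -427]
step 14: [4, 0, 2, -6, -427, 9]
The first disagreement with the record is at step 10, where the value should be top = 144.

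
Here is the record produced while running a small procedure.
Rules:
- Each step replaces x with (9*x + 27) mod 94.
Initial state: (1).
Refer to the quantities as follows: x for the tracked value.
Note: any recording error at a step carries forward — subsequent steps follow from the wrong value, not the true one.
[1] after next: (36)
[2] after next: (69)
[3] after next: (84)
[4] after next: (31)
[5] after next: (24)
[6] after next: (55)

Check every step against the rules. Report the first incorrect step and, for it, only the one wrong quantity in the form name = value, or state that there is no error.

Recomputing the run from the initial state:
step 1: x = 36
step 2: x = 69
step 3: x = 84
step 4: x = 31
step 5: x = 24
step 6: x = 55
This matches the record at every step.

no error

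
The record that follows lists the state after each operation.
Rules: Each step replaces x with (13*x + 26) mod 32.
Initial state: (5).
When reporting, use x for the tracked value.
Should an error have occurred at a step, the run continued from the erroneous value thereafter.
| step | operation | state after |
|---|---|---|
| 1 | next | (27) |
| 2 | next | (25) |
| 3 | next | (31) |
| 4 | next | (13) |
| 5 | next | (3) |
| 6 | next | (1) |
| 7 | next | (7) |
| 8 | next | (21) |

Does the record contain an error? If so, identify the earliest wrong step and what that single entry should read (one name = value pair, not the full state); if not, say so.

no error

1. x = (13*5 + 26) mod 32 = 27 (confirmed correct)
2. x = (13*27 + 26) mod 32 = 25 (no discrepancy)
3. x = (13*25 + 26) mod 32 = 31 (verified)
4. x = (13*31 + 26) mod 32 = 13 (consistent with the record)
5. x = (13*13 + 26) mod 32 = 3 (in agreement)
6. x = (13*3 + 26) mod 32 = 1 (exactly as logged)
7. x = (13*1 + 26) mod 32 = 7 (verified)
8. x = (13*7 + 26) mod 32 = 21 (verified)
No step deviates from the rules.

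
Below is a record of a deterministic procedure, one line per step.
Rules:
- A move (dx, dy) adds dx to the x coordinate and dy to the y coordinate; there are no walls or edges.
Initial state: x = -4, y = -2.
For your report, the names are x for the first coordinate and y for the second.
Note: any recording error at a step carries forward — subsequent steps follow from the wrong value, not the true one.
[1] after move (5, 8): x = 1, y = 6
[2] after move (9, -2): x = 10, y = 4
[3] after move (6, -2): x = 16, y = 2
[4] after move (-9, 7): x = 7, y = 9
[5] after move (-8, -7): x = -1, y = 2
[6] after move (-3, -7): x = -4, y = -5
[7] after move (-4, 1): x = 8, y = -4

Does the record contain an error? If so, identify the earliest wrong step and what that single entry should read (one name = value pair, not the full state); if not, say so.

step 7, x = -8

step 1: x = -4 + (5) = 1, y = -2 + (8) = 6 -> same as recorded
step 2: x = 1 + (9) = 10, y = 6 + (-2) = 4 -> consistent with the record
step 3: x = 10 + (6) = 16, y = 4 + (-2) = 2 -> matches
step 4: x = 16 + (-9) = 7, y = 2 + (7) = 9 -> confirmed correct
step 5: x = 7 + (-8) = -1, y = 9 + (-7) = 2 -> agrees with the record
step 6: x = -1 + (-3) = -4, y = 2 + (-7) = -5 -> checks out
step 7: x = -4 + (-4) = -8, y = -5 + (1) = -4 -> the recorded entry deviates here
Conclusion: step 7 carries the first error; the entry should be x = -8.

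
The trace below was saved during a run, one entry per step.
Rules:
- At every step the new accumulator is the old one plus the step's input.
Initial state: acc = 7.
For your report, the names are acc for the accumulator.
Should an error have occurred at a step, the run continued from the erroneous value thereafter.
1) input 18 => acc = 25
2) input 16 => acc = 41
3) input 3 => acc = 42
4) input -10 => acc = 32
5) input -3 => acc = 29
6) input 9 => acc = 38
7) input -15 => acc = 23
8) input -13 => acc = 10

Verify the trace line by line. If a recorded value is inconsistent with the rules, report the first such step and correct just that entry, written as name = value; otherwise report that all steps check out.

step 1: acc = 7 + 18 = 25 -> agrees with the trace
step 2: acc = 25 + 16 = 41 -> consistent with the trace
step 3: acc = 41 + 3 = 44 -> first mismatch against the trace
The earliest wrong entry is at step 3: it should read acc = 44.

step 3, acc = 44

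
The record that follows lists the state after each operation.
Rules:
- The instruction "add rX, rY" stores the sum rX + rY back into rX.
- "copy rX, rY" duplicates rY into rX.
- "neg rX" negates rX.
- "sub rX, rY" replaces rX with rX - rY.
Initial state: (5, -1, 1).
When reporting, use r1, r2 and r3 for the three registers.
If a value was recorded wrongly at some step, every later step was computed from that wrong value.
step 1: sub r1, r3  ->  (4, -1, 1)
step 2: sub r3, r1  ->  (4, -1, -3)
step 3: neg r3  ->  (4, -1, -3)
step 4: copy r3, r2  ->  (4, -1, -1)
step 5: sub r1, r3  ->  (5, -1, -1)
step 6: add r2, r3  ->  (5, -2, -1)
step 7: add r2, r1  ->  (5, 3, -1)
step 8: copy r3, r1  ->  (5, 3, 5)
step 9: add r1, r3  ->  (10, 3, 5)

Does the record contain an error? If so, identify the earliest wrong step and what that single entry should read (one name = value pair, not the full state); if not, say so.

step 3, r3 = 3

1. r1 = 5 - 1 = 4 (agrees with the record)
2. r3 = 1 - 4 = -3 (verified)
3. r3 = -(-3) = 3 (the recorded entry deviates here)
The audit stops at step 3: the recorded entry is wrong and should be r3 = 3.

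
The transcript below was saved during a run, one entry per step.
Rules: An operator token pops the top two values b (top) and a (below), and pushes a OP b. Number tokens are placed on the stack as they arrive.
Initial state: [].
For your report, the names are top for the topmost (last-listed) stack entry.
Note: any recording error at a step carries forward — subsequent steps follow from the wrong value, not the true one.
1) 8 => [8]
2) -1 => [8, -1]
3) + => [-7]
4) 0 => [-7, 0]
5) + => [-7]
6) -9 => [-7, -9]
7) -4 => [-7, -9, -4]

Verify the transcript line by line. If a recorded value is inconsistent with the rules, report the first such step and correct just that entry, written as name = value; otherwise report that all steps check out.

step 3, top = 7

Step 1: push 8: top = 8 — in agreement.
Step 2: push -1: top = -1 — verified.
Step 3: 8 + -1 = 7 — the recorded entry deviates here.
The audit stops at step 3: the recorded entry is wrong and should be top = 7.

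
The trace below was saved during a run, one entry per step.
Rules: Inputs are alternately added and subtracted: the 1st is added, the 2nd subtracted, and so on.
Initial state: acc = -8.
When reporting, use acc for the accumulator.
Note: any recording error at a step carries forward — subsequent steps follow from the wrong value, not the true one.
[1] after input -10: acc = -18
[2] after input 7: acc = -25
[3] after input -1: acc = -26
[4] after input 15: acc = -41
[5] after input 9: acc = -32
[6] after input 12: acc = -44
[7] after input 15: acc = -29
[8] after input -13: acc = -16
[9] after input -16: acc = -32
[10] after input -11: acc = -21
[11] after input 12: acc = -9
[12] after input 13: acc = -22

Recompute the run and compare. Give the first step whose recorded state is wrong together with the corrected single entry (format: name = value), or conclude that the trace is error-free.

no error

Recomputing the run from the initial state:
step 1: acc = -18
step 2: acc = -25
step 3: acc = -26
step 4: acc = -41
step 5: acc = -32
step 6: acc = -44
step 7: acc = -29
step 8: acc = -16
step 9: acc = -32
step 10: acc = -21
step 11: acc = -9
step 12: acc = -22
This matches the trace at every step.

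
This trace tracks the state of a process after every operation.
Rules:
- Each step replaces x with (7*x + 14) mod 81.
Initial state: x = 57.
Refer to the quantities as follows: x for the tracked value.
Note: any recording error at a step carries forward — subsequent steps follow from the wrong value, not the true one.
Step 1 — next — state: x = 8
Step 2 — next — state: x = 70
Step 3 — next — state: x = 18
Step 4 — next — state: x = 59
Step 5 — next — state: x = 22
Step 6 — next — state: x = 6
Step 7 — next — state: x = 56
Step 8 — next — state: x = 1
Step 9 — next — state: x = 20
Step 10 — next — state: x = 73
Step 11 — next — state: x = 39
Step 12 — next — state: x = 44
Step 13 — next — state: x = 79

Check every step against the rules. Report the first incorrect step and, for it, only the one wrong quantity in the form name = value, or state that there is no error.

step 1: x = (7*57 + 14) mod 81 = 8 -> agrees with the trace
step 2: x = (7*8 + 14) mod 81 = 70 -> confirmed correct
step 3: x = (7*70 + 14) mod 81 = 18 -> same as recorded
step 4: x = (7*18 + 14) mod 81 = 59 -> same as recorded
step 5: x = (7*59 + 14) mod 81 = 22 -> confirmed correct
step 6: x = (7*22 + 14) mod 81 = 6 -> confirmed correct
step 7: x = (7*6 + 14) mod 81 = 56 -> checks out
step 8: x = (7*56 + 14) mod 81 = 1 -> agrees with the trace
step 9: x = (7*1 + 14) mod 81 = 21 -> this is not what the trace shows
First deviation found at step 9; the corrected entry is x = 21.

step 9, x = 21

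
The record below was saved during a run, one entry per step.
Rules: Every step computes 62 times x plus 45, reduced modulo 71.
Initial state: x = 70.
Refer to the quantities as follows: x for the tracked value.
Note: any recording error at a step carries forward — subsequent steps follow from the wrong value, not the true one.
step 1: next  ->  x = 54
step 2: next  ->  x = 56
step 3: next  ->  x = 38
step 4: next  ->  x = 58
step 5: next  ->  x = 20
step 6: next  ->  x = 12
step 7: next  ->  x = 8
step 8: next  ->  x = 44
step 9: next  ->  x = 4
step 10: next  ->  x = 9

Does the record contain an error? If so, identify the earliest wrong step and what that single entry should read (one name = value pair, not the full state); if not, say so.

Step 1: x = (62*70 + 45) mod 71 = 54 — no discrepancy.
Step 2: x = (62*54 + 45) mod 71 = 56 — confirmed correct.
Step 3: x = (62*56 + 45) mod 71 = 38 — no discrepancy.
Step 4: x = (62*38 + 45) mod 71 = 58 — verified.
Step 5: x = (62*58 + 45) mod 71 = 20 — checks out.
Step 6: x = (62*20 + 45) mod 71 = 7 — not what was recorded.
Conclusion: step 6 carries the first error; the entry should be x = 7.

step 6, x = 7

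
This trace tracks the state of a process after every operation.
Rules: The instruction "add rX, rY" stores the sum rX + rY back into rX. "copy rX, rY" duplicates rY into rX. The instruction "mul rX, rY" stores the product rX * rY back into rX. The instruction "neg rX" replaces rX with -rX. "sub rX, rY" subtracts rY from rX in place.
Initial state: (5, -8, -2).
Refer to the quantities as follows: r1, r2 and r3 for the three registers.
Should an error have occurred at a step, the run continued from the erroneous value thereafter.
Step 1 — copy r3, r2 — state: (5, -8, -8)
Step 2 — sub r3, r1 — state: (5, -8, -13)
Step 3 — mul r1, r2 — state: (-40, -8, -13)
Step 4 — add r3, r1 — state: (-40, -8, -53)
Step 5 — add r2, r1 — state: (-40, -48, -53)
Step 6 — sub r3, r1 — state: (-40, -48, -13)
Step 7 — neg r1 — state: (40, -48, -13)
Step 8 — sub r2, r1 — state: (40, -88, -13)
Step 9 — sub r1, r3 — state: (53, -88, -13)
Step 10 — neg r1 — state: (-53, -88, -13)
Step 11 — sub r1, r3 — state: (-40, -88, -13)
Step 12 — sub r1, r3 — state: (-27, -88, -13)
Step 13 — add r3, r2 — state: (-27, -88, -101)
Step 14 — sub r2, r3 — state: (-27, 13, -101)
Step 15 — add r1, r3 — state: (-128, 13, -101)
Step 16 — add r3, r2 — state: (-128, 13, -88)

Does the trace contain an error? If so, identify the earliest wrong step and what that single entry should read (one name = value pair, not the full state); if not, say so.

no error

Recomputing the run from the initial state:
step 1: r1 = 5, r2 = -8, r3 = -8
step 2: r1 = 5, r2 = -8, r3 = -13
step 3: r1 = -40, r2 = -8, r3 = -13
step 4: r1 = -40, r2 = -8, r3 = -53
step 5: r1 = -40, r2 = -48, r3 = -53
step 6: r1 = -40, r2 = -48, r3 = -13
step 7: r1 = 40, r2 = -48, r3 = -13
step 8: r1 = 40, r2 = -88, r3 = -13
step 9: r1 = 53, r2 = -88, r3 = -13
step 10: r1 = -53, r2 = -88, r3 = -13
step 11: r1 = -40, r2 = -88, r3 = -13
step 12: r1 = -27, r2 = -88, r3 = -13
step 13: r1 = -27, r2 = -88, r3 = -101
step 14: r1 = -27, r2 = 13, r3 = -101
step 15: r1 = -128, r2 = 13, r3 = -101
step 16: r1 = -128, r2 = 13, r3 = -88
This matches the trace at every step.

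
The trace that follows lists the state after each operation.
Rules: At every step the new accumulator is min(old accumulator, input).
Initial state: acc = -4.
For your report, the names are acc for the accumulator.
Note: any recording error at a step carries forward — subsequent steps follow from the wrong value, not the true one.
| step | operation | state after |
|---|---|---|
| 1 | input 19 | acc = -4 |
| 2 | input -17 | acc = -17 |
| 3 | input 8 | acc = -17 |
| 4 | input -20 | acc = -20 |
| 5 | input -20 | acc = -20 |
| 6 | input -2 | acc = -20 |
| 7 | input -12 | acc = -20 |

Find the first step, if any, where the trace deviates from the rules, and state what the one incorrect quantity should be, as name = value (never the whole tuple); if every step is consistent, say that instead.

no error

Recomputing the run from the initial state:
step 1: acc = -4
step 2: acc = -17
step 3: acc = -17
step 4: acc = -20
step 5: acc = -20
step 6: acc = -20
step 7: acc = -20
This matches the trace at every step.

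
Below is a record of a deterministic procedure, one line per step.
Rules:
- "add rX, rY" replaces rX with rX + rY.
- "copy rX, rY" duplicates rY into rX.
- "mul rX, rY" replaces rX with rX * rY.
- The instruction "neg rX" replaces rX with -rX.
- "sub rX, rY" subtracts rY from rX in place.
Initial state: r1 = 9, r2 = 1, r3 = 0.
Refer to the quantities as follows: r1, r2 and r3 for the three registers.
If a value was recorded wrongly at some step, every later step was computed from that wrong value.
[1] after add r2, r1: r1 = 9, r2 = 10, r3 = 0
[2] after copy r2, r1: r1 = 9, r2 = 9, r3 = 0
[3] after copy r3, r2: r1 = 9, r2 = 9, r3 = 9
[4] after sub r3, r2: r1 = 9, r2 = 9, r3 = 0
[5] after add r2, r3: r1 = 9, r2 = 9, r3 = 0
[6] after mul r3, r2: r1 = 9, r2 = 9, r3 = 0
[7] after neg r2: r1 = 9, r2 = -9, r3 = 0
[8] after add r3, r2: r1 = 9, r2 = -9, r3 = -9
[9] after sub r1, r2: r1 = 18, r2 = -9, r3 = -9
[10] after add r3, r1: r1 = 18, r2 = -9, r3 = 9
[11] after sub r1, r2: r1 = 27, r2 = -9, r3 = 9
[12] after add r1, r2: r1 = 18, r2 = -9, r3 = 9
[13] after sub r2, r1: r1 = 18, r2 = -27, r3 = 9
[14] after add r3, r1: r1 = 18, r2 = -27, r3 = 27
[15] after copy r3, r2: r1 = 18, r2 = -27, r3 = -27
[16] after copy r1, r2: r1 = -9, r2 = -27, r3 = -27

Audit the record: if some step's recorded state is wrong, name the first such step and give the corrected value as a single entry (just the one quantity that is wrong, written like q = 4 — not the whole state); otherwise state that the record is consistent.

Recomputing the run from the initial state:
step 1: r1 = 9, r2 = 10, r3 = 0
step 2: r1 = 9, r2 = 9, r3 = 0
step 3: r1 = 9, r2 = 9, r3 = 9
step 4: r1 = 9, r2 = 9, r3 = 0
step 5: r1 = 9, r2 = 9, r3 = 0
step 6: r1 = 9, r2 = 9, r3 = 0
step 7: r1 = 9, r2 = -9, r3 = 0
step 8: r1 = 9, r2 = -9, r3 = -9
step 9: r1 = 18, r2 = -9, r3 = -9
step 10: r1 = 18, r2 = -9, r3 = 9
step 11: r1 = 27, r2 = -9, r3 = 9
step 12: r1 = 18, r2 = -9, r3 = 9
step 13: r1 = 18, r2 = -27, r3 = 9
step 14: r1 = 18, r2 = -27, r3 = 27
step 15: r1 = 18, r2 = -27, r3 = -27
step 16: r1 = -27, r2 = -27, r3 = -27
The first disagreement with the record is at step 16, where the value should be r1 = -27.

step 16, r1 = -27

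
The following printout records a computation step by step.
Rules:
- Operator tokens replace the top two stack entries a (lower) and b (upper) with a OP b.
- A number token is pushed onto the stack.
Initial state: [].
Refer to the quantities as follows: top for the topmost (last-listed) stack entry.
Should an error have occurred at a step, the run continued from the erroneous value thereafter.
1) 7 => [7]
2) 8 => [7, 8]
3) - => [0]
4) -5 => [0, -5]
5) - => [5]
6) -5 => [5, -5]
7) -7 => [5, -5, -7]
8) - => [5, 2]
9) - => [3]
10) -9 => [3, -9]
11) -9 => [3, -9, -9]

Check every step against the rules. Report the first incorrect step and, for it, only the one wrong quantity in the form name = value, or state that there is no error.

Recomputing the run from the initial state:
step 1: [7]
step 2: [7, 8]
step 3: [-1]
step 4: [-1, -5]
step 5: [4]
step 6: [4, -5]
step 7: [4, -5, -7]
step 8: [4, 2]
step 9: [2]
step 10: [2, -9]
step 11: [2, -9, -9]
The first disagreement with the printout is at step 3, where the value should be top = -1.

step 3, top = -1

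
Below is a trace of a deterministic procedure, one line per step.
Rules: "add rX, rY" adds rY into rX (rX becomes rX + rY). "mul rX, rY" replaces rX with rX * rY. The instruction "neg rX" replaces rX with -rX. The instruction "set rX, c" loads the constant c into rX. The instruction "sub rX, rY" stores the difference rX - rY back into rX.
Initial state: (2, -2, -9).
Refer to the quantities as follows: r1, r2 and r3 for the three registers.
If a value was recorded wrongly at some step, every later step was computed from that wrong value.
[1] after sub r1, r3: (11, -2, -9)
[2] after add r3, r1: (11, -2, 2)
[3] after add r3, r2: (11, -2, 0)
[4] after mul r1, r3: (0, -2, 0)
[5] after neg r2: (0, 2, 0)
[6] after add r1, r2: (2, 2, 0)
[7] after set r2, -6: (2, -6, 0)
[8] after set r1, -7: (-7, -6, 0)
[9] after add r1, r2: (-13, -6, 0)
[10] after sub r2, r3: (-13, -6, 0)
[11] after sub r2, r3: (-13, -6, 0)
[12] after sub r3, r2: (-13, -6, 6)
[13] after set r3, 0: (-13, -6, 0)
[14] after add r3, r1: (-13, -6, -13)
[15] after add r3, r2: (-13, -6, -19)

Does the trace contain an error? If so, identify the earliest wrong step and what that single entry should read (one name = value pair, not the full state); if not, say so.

Recomputing the run from the initial state:
step 1: r1 = 11, r2 = -2, r3 = -9
step 2: r1 = 11, r2 = -2, r3 = 2
step 3: r1 = 11, r2 = -2, r3 = 0
step 4: r1 = 0, r2 = -2, r3 = 0
step 5: r1 = 0, r2 = 2, r3 = 0
step 6: r1 = 2, r2 = 2, r3 = 0
step 7: r1 = 2, r2 = -6, r3 = 0
step 8: r1 = -7, r2 = -6, r3 = 0
step 9: r1 = -13, r2 = -6, r3 = 0
step 10: r1 = -13, r2 = -6, r3 = 0
step 11: r1 = -13, r2 = -6, r3 = 0
step 12: r1 = -13, r2 = -6, r3 = 6
step 13: r1 = -13, r2 = -6, r3 = 0
step 14: r1 = -13, r2 = -6, r3 = -13
step 15: r1 = -13, r2 = -6, r3 = -19
This matches the trace at every step.

no error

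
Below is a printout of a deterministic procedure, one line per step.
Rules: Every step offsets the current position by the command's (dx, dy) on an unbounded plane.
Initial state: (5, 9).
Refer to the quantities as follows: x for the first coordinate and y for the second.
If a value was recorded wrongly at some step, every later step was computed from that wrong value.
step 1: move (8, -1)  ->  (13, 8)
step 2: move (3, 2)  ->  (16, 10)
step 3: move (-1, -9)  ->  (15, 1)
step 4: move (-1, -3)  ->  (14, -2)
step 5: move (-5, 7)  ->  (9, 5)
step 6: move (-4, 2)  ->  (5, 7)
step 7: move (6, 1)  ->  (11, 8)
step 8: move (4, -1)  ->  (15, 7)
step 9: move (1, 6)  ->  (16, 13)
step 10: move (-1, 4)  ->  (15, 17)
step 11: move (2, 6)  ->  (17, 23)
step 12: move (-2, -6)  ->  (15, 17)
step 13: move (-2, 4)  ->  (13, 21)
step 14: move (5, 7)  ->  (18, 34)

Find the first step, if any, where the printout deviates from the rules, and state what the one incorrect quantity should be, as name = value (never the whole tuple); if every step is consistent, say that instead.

Recomputing the run from the initial state:
step 1: x = 13, y = 8
step 2: x = 16, y = 10
step 3: x = 15, y = 1
step 4: x = 14, y = -2
step 5: x = 9, y = 5
step 6: x = 5, y = 7
step 7: x = 11, y = 8
step 8: x = 15, y = 7
step 9: x = 16, y = 13
step 10: x = 15, y = 17
step 11: x = 17, y = 23
step 12: x = 15, y = 17
step 13: x = 13, y = 21
step 14: x = 18, y = 28
The first disagreement with the printout is at step 14, where the value should be y = 28.

step 14, y = 28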